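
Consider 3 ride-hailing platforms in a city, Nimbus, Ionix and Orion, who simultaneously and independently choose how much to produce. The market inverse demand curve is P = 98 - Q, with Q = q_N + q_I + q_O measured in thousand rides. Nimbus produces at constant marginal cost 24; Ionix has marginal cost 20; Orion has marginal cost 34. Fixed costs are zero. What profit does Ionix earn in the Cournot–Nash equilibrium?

576

Nimbus's profit: π_N = (98 - Q)q_N - (24q_N). Setting ∂π_N/∂q_N = 0: 74 - 2q_N - (q_I + q_O) = 0.
Ionix's profit: π_I = (98 - Q)q_I - (20q_I). Setting ∂π_I/∂q_I = 0: 78 - 2q_I - (q_N + q_O) = 0.
Orion's profit: π_O = (98 - Q)q_O - (34q_O). Setting ∂π_O/∂q_O = 0: 64 - 2q_O - (q_N + q_I) = 0.
Summing all 3 equations gives 216 − 4Q = 0, hence Q = 54.
Back-substituting: q_N = (74 − 54) = 20, q_I = (78 − 54) = 24, q_O = (64 − 54) = 10.
Price P = 98 - 54 = 44.
Ionix's profit: (44 - 20)·24 = 576.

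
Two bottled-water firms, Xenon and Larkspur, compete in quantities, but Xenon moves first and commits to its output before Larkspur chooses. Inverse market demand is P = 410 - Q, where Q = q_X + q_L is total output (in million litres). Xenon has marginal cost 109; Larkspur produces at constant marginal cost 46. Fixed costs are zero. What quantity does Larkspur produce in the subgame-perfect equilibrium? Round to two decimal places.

122.50

The follower Larkspur best-responds to any q_X: π_L = (410 - Q)q_L - 46q_L.
∂π_L/∂q_L = 364 - q_X - 2q_L = 0 gives the reaction function q_L = (364 - q_X)/2.
The leader anticipates this reaction. Substituting into P = 410 - Q gives P = 228 - (1/2)q_X, so π_X = (228 - (1/2)q_X)q_X - 109q_X.
Maximising: ∂π_X/∂q_X = 119 - q_X = 0, giving q_X = 119.
Then q_L = (364 - 119)/2 = 245/2.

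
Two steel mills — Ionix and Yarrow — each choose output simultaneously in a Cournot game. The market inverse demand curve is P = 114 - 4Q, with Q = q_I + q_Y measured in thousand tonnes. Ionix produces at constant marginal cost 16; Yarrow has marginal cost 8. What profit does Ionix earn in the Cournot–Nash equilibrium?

225

Ionix's profit: π_I = (114 - 4Q)q_I - (16q_I). Setting ∂π_I/∂q_I = 0: 98 - 8q_I - 4(q_Y) = 0.
Yarrow's profit: π_Y = (114 - 4Q)q_Y - (8q_Y). Setting ∂π_Y/∂q_Y = 0: 106 - 8q_Y - 4(q_I) = 0.
So q_I = (98 - 4q_Y)/8 and q_Y = (106 - 4q_I)/8.
Substituting one into the other gives q_I = 15/2 and q_Y = 19/2.
Price P = 114 - 4·17 = 46.
Ionix's profit: (46 - 16)·(15/2) = 225.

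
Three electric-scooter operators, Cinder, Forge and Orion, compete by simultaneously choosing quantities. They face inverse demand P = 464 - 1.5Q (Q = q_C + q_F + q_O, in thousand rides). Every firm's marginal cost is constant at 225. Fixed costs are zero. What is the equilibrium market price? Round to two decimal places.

284.75

A representative firm's profit is π_i = q_i(464 - 1.5Q) - 225q_i.
Setting ∂π_i/∂q_i = 0 with rivals' quantities fixed: 239 - 3q_i - (3/2)·Σ_{j≠i} q_j = 0.
By symmetry each firm produces the same amount; substituting Σ_{j≠i} q_j = 2q_i yields q_i = 239/6.
Total output Q = 239/2, so price P = 464 - (3/2)·(239/2) = 1139/4.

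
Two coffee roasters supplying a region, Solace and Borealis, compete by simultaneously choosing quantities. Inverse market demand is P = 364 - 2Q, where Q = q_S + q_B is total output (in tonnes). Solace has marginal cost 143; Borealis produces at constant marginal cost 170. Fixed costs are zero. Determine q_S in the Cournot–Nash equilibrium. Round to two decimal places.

41.33

Solace's profit: π_S = (364 - 2Q)q_S - (143q_S). Setting ∂π_S/∂q_S = 0: 221 - 4q_S - 2(q_B) = 0.
Borealis's first-order condition: 194 - 4q_B - 2(q_S) = 0.
Rearranging gives the reaction functions q_S = (221 - 2q_B)/4 and q_B = (194 - 2q_S)/4.
Solving the pair: q_S = 124/3, q_B = 167/6.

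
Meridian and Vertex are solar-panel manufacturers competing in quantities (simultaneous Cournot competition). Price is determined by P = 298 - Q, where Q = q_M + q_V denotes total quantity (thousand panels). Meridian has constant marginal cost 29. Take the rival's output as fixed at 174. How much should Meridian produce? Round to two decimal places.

With the rival's output fixed at 174, Meridian's profit is π_M = (298 - 174 - q_M)q_M - (29q_M) = (124 - q_M)q_M - (29q_M).
∂π_M/∂q_M = 95 - 2q_M = 0, so q_M = 95/2.

47.50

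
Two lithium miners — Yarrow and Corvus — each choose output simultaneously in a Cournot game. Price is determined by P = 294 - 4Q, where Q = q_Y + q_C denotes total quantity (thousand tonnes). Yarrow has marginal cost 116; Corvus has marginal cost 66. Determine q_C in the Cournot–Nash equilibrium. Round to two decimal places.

Yarrow's profit: π_Y = (294 - 4Q)q_Y - (116q_Y). Setting ∂π_Y/∂q_Y = 0: 178 - 8q_Y - 4(q_C) = 0.
Corvus's profit: π_C = (294 - 4Q)q_C - (66q_C). Setting ∂π_C/∂q_C = 0: 228 - 8q_C - 4(q_Y) = 0.
Best responses: q_Y = (178 - 4q_C)/8, q_C = (228 - 4q_Y)/8.
Substituting one into the other gives q_Y = 32/3 and q_C = 139/6.

23.17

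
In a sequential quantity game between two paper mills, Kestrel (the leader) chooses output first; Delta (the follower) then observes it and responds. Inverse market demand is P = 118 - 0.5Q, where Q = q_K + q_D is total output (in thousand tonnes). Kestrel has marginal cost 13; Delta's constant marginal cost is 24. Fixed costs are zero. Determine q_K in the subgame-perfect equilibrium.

The follower Delta best-responds to any q_K: π_D = (118 - 0.5Q)q_D - 24q_D.
∂π_D/∂q_D = 94 - (1/2)q_K - q_D = 0 gives the reaction function q_D = (94 - (1/2)q_K).
Kestrel substitutes q_D(q_K) into its own profit: π_K = q_K(118 - (1/2)q_K - (94 - (1/2)q_K)/2) - 13q_K = (71 - (1/4)q_K)q_K - 13q_K.
Leader FOC: 58 - (1/2)q_K = 0, so q_K = 116.
Then q_D = (94 - (1/2)·116) = 36.

116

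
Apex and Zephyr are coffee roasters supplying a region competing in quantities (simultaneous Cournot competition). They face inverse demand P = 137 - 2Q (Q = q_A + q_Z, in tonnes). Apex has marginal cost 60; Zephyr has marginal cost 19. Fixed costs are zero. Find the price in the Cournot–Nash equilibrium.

Apex's profit: π_A = (137 - 2Q)q_A - (60q_A). Setting ∂π_A/∂q_A = 0: 77 - 4q_A - 2(q_Z) = 0.
Zephyr's profit: π_Z = (137 - 2Q)q_Z - (19q_Z). Setting ∂π_Z/∂q_Z = 0: 118 - 4q_Z - 2(q_A) = 0.
Rearranging gives the reaction functions q_A = (77 - 2q_Z)/4 and q_Z = (118 - 2q_A)/4.
Substituting one into the other gives q_A = 6 and q_Z = 53/2.
Total output Q = 65/2, so price P = 137 - 2·(65/2) = 72.

72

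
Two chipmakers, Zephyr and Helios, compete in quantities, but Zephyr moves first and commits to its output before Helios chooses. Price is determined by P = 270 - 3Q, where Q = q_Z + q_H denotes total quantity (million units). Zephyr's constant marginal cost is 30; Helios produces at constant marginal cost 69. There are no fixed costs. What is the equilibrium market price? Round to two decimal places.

Solve by backward induction. Given q_Z, the follower Helios maximises π_H = (270 - 3q_Z - 3q_H)q_H - 69q_H.
Follower FOC: 201 - 3q_Z - 6q_H = 0, so q_H(q_Z) = (201 - 3q_Z)/6.
Zephyr substitutes q_H(q_Z) into its own profit: π_Z = q_Z(270 - 3q_Z - (201 - 3q_Z)/2) - 30q_Z = (339/2 - (3/2)q_Z)q_Z - 30q_Z.
Leader FOC: 279/2 - 3q_Z = 0, so q_Z = 93/2.
Then q_H = (201 - 3·(93/2))/6 = 41/4.
Total output Q = 227/4, so price P = 270 - 3·(227/4) = 399/4.

99.75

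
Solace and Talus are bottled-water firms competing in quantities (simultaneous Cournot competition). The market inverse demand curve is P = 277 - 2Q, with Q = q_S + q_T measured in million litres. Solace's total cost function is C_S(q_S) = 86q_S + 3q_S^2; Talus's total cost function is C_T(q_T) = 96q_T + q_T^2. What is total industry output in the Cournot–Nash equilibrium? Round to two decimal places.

Solace's profit: π_S = (277 - 2Q)q_S - (86q_S + 3q_S²). Setting ∂π_S/∂q_S = 0: 191 - 10q_S - 2(q_T) = 0.
Talus's first-order condition: 181 - 6q_T - 2(q_S) = 0.
Best responses: q_S = (191 - 2q_T)/10, q_T = (181 - 2q_S)/6.
Substituting one into the other gives q_S = 14 and q_T = 51/2.
Total output Q = 14 + 51/2 = 79/2.

39.50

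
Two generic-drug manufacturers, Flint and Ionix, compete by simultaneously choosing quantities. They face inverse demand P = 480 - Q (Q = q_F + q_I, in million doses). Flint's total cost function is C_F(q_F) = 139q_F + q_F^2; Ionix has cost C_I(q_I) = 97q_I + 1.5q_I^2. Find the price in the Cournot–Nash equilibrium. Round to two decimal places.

Flint's profit: π_F = (480 - Q)q_F - (139q_F + q_F²). Setting ∂π_F/∂q_F = 0: 341 - 4q_F - (q_I) = 0.
Ionix's profit: π_I = (480 - Q)q_I - (97q_I + (3/2)q_I²). Setting ∂π_I/∂q_I = 0: 383 - 5q_I - (q_F) = 0.
Best responses: q_F = (341 - q_I)/4, q_I = (383 - q_F)/5.
Substituting one into the other gives q_F = 1322/19 and q_I = 1191/19.
Total output Q = 132.2632, so price P = 480 - 132.2632 = 347.7368.

347.74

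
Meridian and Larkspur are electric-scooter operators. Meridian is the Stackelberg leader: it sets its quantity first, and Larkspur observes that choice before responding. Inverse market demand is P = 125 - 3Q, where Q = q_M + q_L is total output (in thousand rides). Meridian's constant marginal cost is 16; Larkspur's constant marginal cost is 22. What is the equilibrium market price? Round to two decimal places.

44.75

The follower Larkspur best-responds to any q_M: π_L = (125 - 3Q)q_L - 22q_L.
∂π_L/∂q_L = 103 - 3q_M - 6q_L = 0 gives the reaction function q_L = (103 - 3q_M)/6.
The leader anticipates this reaction. Substituting into P = 125 - 3Q gives P = 147/2 - (3/2)q_M, so π_M = (147/2 - (3/2)q_M)q_M - 16q_M.
Leader FOC: 115/2 - 3q_M = 0, so q_M = 115/6.
Then q_L = (103 - 3·(115/6))/6 = 91/12.
Total output Q = 107/4, so price P = 125 - 3·(107/4) = 179/4.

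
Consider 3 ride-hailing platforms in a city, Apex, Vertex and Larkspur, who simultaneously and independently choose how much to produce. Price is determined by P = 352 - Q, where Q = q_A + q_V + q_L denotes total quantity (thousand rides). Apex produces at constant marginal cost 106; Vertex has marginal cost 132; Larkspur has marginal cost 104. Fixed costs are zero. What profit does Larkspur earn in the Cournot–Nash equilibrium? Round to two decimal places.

4830.25

Apex's profit: π_A = (352 - Q)q_A - (106q_A). Setting ∂π_A/∂q_A = 0: 246 - 2q_A - (q_V + q_L) = 0.
Vertex's first-order condition: 220 - 2q_V - (q_A + q_L) = 0.
Larkspur's first-order condition: 248 - 2q_L - (q_A + q_V) = 0.
Adding the 3 first-order conditions: 714 − 4Q = 0, so Q = 357/2.
Back-substituting: q_A = (246 − 357/2) = 135/2, q_V = (220 − 357/2) = 83/2, q_L = (248 − 357/2) = 139/2.
Price P = 352 - 357/2 = 347/2.
Larkspur's profit: (347/2 - 104)·(139/2) = 4830.2500.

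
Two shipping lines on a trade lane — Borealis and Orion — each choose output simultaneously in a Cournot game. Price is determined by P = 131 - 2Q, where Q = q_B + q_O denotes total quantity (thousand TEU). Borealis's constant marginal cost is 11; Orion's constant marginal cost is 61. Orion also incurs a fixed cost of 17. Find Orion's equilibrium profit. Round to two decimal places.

5.22

Borealis's profit: π_B = (131 - 2Q)q_B - (11q_B). Setting ∂π_B/∂q_B = 0: 120 - 4q_B - 2(q_O) = 0.
Orion's profit: π_O = (131 - 2Q)q_O - (61q_O). Setting ∂π_O/∂q_O = 0: 70 - 4q_O - 2(q_B) = 0.
Best responses: q_B = (120 - 2q_O)/4, q_O = (70 - 2q_B)/4.
Solving the pair: q_B = 85/3, q_O = 10/3.
Price P = 131 - 2·(95/3) = 203/3.
Orion's profit: (203/3 - 61)·(10/3) - 17 = 47/9.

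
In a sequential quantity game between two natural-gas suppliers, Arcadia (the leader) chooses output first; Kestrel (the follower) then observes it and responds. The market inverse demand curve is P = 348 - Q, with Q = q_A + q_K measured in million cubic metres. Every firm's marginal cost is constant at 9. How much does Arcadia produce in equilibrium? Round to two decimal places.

169.50

Solve by backward induction. Given q_A, the follower Kestrel maximises π_K = (348 - q_A - q_K)q_K - 9q_K.
Follower FOC: 339 - q_A - 2q_K = 0, so q_K(q_A) = (339 - q_A)/2.
Arcadia substitutes q_K(q_A) into its own profit: π_A = q_A(348 - q_A - (339 - q_A)/2) - 9q_A = (357/2 - (1/2)q_A)q_A - 9q_A.
The leader's first-order condition 339/2 - q_A = 0 yields q_A = 339/2.
Then q_K = (339 - 339/2)/2 = 339/4.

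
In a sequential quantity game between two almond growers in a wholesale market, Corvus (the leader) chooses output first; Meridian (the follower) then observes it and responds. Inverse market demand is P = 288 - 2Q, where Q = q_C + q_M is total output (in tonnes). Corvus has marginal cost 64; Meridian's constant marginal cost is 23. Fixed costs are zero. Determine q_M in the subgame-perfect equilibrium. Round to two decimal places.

The follower Meridian best-responds to any q_C: π_M = (288 - 2Q)q_M - 23q_M.
∂π_M/∂q_M = 265 - 2q_C - 4q_M = 0 gives the reaction function q_M = (265 - 2q_C)/4.
The leader anticipates this reaction. Substituting into P = 288 - 2Q gives P = 311/2 - q_C, so π_C = (311/2 - q_C)q_C - 64q_C.
The leader's first-order condition 183/2 - 2q_C = 0 yields q_C = 183/4.
Then q_M = (265 - 2·(183/4))/4 = 347/8.

43.38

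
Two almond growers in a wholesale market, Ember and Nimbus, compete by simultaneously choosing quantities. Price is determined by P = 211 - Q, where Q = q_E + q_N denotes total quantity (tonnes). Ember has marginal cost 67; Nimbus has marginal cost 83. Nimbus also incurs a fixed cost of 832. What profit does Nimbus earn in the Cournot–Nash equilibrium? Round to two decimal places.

Ember's profit: π_E = (211 - Q)q_E - (67q_E). Setting ∂π_E/∂q_E = 0: 144 - 2q_E - (q_N) = 0.
Nimbus's first-order condition: 128 - 2q_N - (q_E) = 0.
So q_E = (144 - q_N)/2 and q_N = (128 - q_E)/2.
Solving the pair: q_E = 160/3, q_N = 112/3.
Price P = 211 - 272/3 = 361/3.
Nimbus's profit: (361/3 - 83)·(112/3) - 832 = 561.7778.

561.78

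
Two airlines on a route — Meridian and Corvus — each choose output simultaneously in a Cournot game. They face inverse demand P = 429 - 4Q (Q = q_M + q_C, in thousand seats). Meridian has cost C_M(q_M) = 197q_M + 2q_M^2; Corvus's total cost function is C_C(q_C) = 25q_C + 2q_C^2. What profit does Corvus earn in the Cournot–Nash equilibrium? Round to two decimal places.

5627.34

Meridian's profit: π_M = (429 - 4Q)q_M - (197q_M + 2q_M²). Setting ∂π_M/∂q_M = 0: 232 - 12q_M - 4(q_C) = 0.
Corvus's profit: π_C = (429 - 4Q)q_C - (25q_C + 2q_C²). Setting ∂π_C/∂q_C = 0: 404 - 12q_C - 4(q_M) = 0.
Best responses: q_M = (232 - 4q_C)/12, q_C = (404 - 4q_M)/12.
Solving the pair: q_M = 73/8, q_C = 245/8.
Price P = 429 - 4·(159/4) = 270.
Corvus's profit: 270·(245/8) - 25·(245/8) - 2(245/8)² = 5627.3438.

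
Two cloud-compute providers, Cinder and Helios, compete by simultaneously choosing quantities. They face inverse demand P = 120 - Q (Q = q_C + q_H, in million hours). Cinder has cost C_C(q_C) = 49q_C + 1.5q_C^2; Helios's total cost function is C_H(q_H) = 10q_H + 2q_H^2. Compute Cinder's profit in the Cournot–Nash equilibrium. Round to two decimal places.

Cinder's profit: π_C = (120 - Q)q_C - (49q_C + (3/2)q_C²). Setting ∂π_C/∂q_C = 0: 71 - 5q_C - (q_H) = 0.
Helios's first-order condition: 110 - 6q_H - (q_C) = 0.
Rearranging gives the reaction functions q_C = (71 - q_H)/5 and q_H = (110 - q_C)/6.
Solving the pair: q_C = 316/29, q_H = 479/29.
Price P = 120 - 795/29 = 92.5862.
Cinder's profit: 92.5862·(316/29) - 49·(316/29) - (3/2)(316/29)² = 296.8371.

296.84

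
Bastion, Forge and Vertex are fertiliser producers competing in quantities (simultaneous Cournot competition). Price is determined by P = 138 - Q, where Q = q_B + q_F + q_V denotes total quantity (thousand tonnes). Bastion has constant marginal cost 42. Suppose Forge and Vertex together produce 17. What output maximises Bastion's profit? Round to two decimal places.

With rivals' combined output fixed at 17, Bastion's profit is π_B = (138 - 17 - q_B)q_B - (42q_B) = (121 - q_B)q_B - (42q_B).
∂π_B/∂q_B = 79 - 2q_B = 0, so q_B = 79/2.

39.50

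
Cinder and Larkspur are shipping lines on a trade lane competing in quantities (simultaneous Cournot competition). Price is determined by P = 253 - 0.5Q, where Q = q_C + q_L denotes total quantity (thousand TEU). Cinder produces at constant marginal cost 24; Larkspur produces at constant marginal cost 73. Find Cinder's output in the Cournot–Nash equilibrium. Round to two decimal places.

Cinder's profit: π_C = (253 - 0.5Q)q_C - (24q_C). Setting ∂π_C/∂q_C = 0: 229 - q_C - (1/2)(q_L) = 0.
Larkspur's profit: π_L = (253 - 0.5Q)q_L - (73q_L). Setting ∂π_L/∂q_L = 0: 180 - q_L - (1/2)(q_C) = 0.
So q_C = (229 - (1/2)q_L) and q_L = (180 - (1/2)q_C).
Solving the pair: q_C = 556/3, q_L = 262/3.

185.33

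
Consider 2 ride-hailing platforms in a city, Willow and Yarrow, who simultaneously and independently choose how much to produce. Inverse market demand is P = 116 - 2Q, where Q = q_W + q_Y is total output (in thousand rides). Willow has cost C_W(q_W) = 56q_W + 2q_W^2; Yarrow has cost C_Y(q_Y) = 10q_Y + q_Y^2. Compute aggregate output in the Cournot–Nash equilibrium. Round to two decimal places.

19.91

Willow's profit: π_W = (116 - 2Q)q_W - (56q_W + 2q_W²). Setting ∂π_W/∂q_W = 0: 60 - 8q_W - 2(q_Y) = 0.
Yarrow's profit: π_Y = (116 - 2Q)q_Y - (10q_Y + q_Y²). Setting ∂π_Y/∂q_Y = 0: 106 - 6q_Y - 2(q_W) = 0.
Best responses: q_W = (60 - 2q_Y)/8, q_Y = (106 - 2q_W)/6.
Substituting one into the other gives q_W = 37/11 and q_Y = 182/11.
Total output Q = 37/11 + 182/11 = 219/11.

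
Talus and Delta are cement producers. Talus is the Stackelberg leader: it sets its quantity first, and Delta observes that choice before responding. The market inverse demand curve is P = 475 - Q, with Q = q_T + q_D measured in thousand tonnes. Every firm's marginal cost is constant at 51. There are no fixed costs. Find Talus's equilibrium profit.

22472

Solve by backward induction. Given q_T, the follower Delta maximises π_D = (475 - q_T - q_D)q_D - 51q_D.
Follower FOC: 424 - q_T - 2q_D = 0, so q_D(q_T) = (424 - q_T)/2.
Talus substitutes q_D(q_T) into its own profit: π_T = q_T(475 - q_T - (424 - q_T)/2) - 51q_T = (263 - (1/2)q_T)q_T - 51q_T.
The leader's first-order condition 212 - q_T = 0 yields q_T = 212.
Then q_D = (424 - 212)/2 = 106.
Price P = 475 - 318 = 157.
Talus's profit: (157 - 51)·212 = 22472.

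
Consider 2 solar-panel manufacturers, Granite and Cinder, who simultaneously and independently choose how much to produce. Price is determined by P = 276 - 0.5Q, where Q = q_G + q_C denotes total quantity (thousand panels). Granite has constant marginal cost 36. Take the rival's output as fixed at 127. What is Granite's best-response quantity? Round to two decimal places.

176.50

With the rival's output fixed at 127, Granite's profit is π_G = (276 - (1/2)·127 - (1/2)q_G)q_G - (36q_G) = (425/2 - (1/2)q_G)q_G - (36q_G).
∂π_G/∂q_G = 353/2 - q_G = 0, so q_G = 353/2.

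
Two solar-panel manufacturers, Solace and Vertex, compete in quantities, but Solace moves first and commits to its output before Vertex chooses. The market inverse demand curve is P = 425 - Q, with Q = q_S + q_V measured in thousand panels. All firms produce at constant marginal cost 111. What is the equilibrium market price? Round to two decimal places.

189.50

The follower Vertex best-responds to any q_S: π_V = (425 - Q)q_V - 111q_V.
∂π_V/∂q_V = 314 - q_S - 2q_V = 0 gives the reaction function q_V = (314 - q_S)/2.
The leader anticipates this reaction. Substituting into P = 425 - Q gives P = 268 - (1/2)q_S, so π_S = (268 - (1/2)q_S)q_S - 111q_S.
Maximising: ∂π_S/∂q_S = 157 - q_S = 0, giving q_S = 157.
Then q_V = (314 - 157)/2 = 157/2.
Total output Q = 471/2, so price P = 425 - 471/2 = 379/2.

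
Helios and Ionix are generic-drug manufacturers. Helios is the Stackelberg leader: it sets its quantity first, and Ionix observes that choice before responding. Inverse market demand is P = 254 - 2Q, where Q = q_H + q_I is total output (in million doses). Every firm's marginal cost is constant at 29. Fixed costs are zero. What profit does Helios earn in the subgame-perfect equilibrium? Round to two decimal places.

Solve by backward induction. Given q_H, the follower Ionix maximises π_I = (254 - 2q_H - 2q_I)q_I - 29q_I.
∂π_I/∂q_I = 225 - 2q_H - 4q_I = 0 gives the reaction function q_I = (225 - 2q_H)/4.
The leader anticipates this reaction. Substituting into P = 254 - 2Q gives P = 283/2 - q_H, so π_H = (283/2 - q_H)q_H - 29q_H.
Maximising: ∂π_H/∂q_H = 225/2 - 2q_H = 0, giving q_H = 225/4.
Then q_I = (225 - 2·(225/4))/4 = 225/8.
Price P = 254 - 2·(675/8) = 341/4.
Helios's profit: (341/4 - 29)·(225/4) = 3164.0625.

3164.06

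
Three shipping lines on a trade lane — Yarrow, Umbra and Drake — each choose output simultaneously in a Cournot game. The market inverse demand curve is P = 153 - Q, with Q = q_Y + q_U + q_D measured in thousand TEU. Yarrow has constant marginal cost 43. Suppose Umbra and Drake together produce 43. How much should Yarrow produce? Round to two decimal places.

With rivals' combined output fixed at 43, Yarrow's profit is π_Y = (153 - 43 - q_Y)q_Y - (43q_Y) = (110 - q_Y)q_Y - (43q_Y).
∂π_Y/∂q_Y = 67 - 2q_Y = 0, so q_Y = 67/2.

33.50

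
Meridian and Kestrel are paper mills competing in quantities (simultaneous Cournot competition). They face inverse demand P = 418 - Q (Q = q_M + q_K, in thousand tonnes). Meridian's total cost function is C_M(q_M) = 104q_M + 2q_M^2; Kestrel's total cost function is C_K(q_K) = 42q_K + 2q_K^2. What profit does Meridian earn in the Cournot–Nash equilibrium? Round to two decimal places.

5569.14

Meridian's profit: π_M = (418 - Q)q_M - (104q_M + 2q_M²). Setting ∂π_M/∂q_M = 0: 314 - 6q_M - (q_K) = 0.
Kestrel's profit: π_K = (418 - Q)q_K - (42q_K + 2q_K²). Setting ∂π_K/∂q_K = 0: 376 - 6q_K - (q_M) = 0.
Rearranging gives the reaction functions q_M = (314 - q_K)/6 and q_K = (376 - q_M)/6.
Solving the pair: q_M = 1508/35, q_K = 1942/35.
Price P = 418 - 690/7 = 319.4286.
Meridian's profit: 319.4286·(1508/35) - 104·(1508/35) - 2(1508/35)² = 5569.1363.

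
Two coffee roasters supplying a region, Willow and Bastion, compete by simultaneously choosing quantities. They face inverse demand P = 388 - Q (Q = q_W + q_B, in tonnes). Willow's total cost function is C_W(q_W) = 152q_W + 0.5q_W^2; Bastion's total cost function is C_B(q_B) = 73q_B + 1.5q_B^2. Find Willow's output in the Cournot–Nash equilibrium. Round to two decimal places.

Willow's profit: π_W = (388 - Q)q_W - (152q_W + (1/2)q_W²). Setting ∂π_W/∂q_W = 0: 236 - 3q_W - (q_B) = 0.
Bastion's profit: π_B = (388 - Q)q_B - (73q_B + (3/2)q_B²). Setting ∂π_B/∂q_B = 0: 315 - 5q_B - (q_W) = 0.
So q_W = (236 - q_B)/3 and q_B = (315 - q_W)/5.
Substituting one into the other gives q_W = 865/14 and q_B = 709/14.

61.79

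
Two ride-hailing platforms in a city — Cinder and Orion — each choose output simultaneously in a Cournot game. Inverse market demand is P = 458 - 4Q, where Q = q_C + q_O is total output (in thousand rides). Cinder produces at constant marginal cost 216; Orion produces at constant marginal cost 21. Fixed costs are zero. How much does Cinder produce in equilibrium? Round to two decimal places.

3.92

Cinder's profit: π_C = (458 - 4Q)q_C - (216q_C). Setting ∂π_C/∂q_C = 0: 242 - 8q_C - 4(q_O) = 0.
Orion's profit: π_O = (458 - 4Q)q_O - (21q_O). Setting ∂π_O/∂q_O = 0: 437 - 8q_O - 4(q_C) = 0.
Best responses: q_C = (242 - 4q_O)/8, q_O = (437 - 4q_C)/8.
Substituting one into the other gives q_C = 47/12 and q_O = 158/3.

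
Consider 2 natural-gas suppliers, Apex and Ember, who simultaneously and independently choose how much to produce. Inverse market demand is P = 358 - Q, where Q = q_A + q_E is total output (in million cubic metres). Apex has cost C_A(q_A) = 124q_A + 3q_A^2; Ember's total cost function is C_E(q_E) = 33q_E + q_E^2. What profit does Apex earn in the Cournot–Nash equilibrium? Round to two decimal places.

Apex's profit: π_A = (358 - Q)q_A - (124q_A + 3q_A²). Setting ∂π_A/∂q_A = 0: 234 - 8q_A - (q_E) = 0.
Ember's first-order condition: 325 - 4q_E - (q_A) = 0.
Best responses: q_A = (234 - q_E)/8, q_E = (325 - q_A)/4.
Substituting one into the other gives q_A = 611/31 and q_E = 76.3226.
Price P = 358 - 96.0323 = 261.9677.
Apex's profit: 261.9677·(611/31) - 124·(611/31) - 3(611/31)² = 1553.8855.

1553.89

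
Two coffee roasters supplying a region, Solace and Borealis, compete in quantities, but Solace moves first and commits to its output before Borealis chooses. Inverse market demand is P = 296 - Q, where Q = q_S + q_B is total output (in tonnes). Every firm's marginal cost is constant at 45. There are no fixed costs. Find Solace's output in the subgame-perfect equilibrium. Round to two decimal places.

125.50

Solve by backward induction. Given q_S, the follower Borealis maximises π_B = (296 - q_S - q_B)q_B - 45q_B.
Follower FOC: 251 - q_S - 2q_B = 0, so q_B(q_S) = (251 - q_S)/2.
Solace substitutes q_B(q_S) into its own profit: π_S = q_S(296 - q_S - (251 - q_S)/2) - 45q_S = (341/2 - (1/2)q_S)q_S - 45q_S.
Leader FOC: 251/2 - q_S = 0, so q_S = 251/2.
Then q_B = (251 - 251/2)/2 = 251/4.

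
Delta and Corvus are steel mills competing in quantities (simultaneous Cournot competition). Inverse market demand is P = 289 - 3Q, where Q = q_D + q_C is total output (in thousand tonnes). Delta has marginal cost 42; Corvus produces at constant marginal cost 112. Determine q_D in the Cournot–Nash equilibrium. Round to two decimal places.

35.22

Delta's profit: π_D = (289 - 3Q)q_D - (42q_D). Setting ∂π_D/∂q_D = 0: 247 - 6q_D - 3(q_C) = 0.
Corvus's profit: π_C = (289 - 3Q)q_C - (112q_C). Setting ∂π_C/∂q_C = 0: 177 - 6q_C - 3(q_D) = 0.
So q_D = (247 - 3q_C)/6 and q_C = (177 - 3q_D)/6.
Substituting one into the other gives q_D = 317/9 and q_C = 107/9.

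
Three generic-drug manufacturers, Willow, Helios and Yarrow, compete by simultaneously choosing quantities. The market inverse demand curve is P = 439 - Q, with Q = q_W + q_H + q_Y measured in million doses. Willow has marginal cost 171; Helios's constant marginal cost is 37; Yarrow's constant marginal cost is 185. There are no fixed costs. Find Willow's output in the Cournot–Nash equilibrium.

37

Willow's profit: π_W = (439 - Q)q_W - (171q_W). Setting ∂π_W/∂q_W = 0: 268 - 2q_W - (q_H + q_Y) = 0.
Helios's first-order condition: 402 - 2q_H - (q_W + q_Y) = 0.
Yarrow's first-order condition: 254 - 2q_Y - (q_W + q_H) = 0.
Adding the 3 conditions: 924 − 2Q − 2Q = 0, i.e. Q = 231.
Back-substituting: q_W = (268 − 231) = 37, q_H = (402 − 231) = 171, q_Y = (254 − 231) = 23.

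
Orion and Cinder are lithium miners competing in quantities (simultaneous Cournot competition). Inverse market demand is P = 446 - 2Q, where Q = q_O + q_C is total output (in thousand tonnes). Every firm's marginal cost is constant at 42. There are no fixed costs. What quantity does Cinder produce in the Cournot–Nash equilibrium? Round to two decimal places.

67.33

Each firm earns π_i = (446 - 2Q)q_i - 42q_i.
First-order condition (treating rivals' output as given): 404 - 4q_i - 2q_j = 0.
With identical firms every q_j equals q_i, so q_j = q_i and 404 = 6q_i, giving q_i = 202/3.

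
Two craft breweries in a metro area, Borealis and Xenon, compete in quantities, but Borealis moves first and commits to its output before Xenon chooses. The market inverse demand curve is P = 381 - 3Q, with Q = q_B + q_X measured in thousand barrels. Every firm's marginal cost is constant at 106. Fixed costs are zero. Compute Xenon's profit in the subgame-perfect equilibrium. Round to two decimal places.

1575.52

Solve by backward induction. Given q_B, the follower Xenon maximises π_X = (381 - 3q_B - 3q_X)q_X - 106q_X.
Follower FOC: 275 - 3q_B - 6q_X = 0, so q_X(q_B) = (275 - 3q_B)/6.
The leader anticipates this reaction. Substituting into P = 381 - 3Q gives P = 487/2 - (3/2)q_B, so π_B = (487/2 - (3/2)q_B)q_B - 106q_B.
Leader FOC: 275/2 - 3q_B = 0, so q_B = 275/6.
Then q_X = (275 - 3·(275/6))/6 = 275/12.
Price P = 381 - 3·(275/4) = 699/4.
Xenon's profit: (699/4 - 106)·(275/12) = 1575.5208.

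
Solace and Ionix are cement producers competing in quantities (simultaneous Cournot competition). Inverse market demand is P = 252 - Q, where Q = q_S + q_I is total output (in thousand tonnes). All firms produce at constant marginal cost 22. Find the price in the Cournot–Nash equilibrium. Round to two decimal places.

98.67

Each firm earns π_i = (252 - Q)q_i - 22q_i.
Setting ∂π_i/∂q_i = 0 with rivals' quantities fixed: 230 - 2q_i - q_j = 0.
With identical firms every q_j equals q_i, so q_j = q_i and 230 = 3q_i, giving q_i = 230/3.
Total output Q = 460/3, so price P = 252 - 460/3 = 296/3.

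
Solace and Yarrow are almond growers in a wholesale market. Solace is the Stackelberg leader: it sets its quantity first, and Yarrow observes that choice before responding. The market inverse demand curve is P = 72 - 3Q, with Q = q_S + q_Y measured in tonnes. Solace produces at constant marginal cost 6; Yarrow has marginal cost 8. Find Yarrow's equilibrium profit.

75

The follower Yarrow best-responds to any q_S: π_Y = (72 - 3Q)q_Y - 8q_Y.
Setting the follower's marginal profit to zero, 64 - 3q_S - 6q_Y = 0, i.e. q_Y = (64 - 3q_S)/6.
The leader anticipates this reaction. Substituting into P = 72 - 3Q gives P = 40 - (3/2)q_S, so π_S = (40 - (3/2)q_S)q_S - 6q_S.
Leader FOC: 34 - 3q_S = 0, so q_S = 34/3.
Then q_Y = (64 - 3·(34/3))/6 = 5.
Price P = 72 - 3·(49/3) = 23.
Yarrow's profit: (23 - 8)·5 = 75.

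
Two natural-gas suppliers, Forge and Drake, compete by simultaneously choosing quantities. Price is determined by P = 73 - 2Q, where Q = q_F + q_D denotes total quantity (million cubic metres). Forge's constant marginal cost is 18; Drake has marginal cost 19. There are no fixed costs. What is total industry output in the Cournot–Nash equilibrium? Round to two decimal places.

Forge's profit: π_F = (73 - 2Q)q_F - (18q_F). Setting ∂π_F/∂q_F = 0: 55 - 4q_F - 2(q_D) = 0.
Drake's first-order condition: 54 - 4q_D - 2(q_F) = 0.
Best responses: q_F = (55 - 2q_D)/4, q_D = (54 - 2q_F)/4.
Substituting one into the other gives q_F = 28/3 and q_D = 53/6.
Total output Q = 28/3 + 53/6 = 109/6.

18.17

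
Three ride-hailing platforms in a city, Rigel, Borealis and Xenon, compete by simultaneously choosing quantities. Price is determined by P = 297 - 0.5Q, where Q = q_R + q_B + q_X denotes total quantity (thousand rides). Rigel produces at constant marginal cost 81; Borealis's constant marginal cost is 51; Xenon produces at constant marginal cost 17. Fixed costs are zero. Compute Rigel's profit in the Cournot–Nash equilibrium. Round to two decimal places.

1860.50

Rigel's profit: π_R = (297 - 0.5Q)q_R - (81q_R). Setting ∂π_R/∂q_R = 0: 216 - q_R - (1/2)(q_B + q_X) = 0.
Borealis's profit: π_B = (297 - 0.5Q)q_B - (51q_B). Setting ∂π_B/∂q_B = 0: 246 - q_B - (1/2)(q_R + q_X) = 0.
Xenon's profit: π_X = (297 - 0.5Q)q_X - (17q_X). Setting ∂π_X/∂q_X = 0: 280 - q_X - (1/2)(q_R + q_B) = 0.
Adding the 3 conditions: 742 − Q − Q = 0, i.e. Q = 371.
Back-substituting: q_R = (216 − 371/2)/(1/2) = 61, q_B = (246 − 371/2)/(1/2) = 121, q_X = (280 − 371/2)/(1/2) = 189.
Price P = 297 - (1/2)·371 = 223/2.
Rigel's profit: (223/2 - 81)·61 = 1860.5000.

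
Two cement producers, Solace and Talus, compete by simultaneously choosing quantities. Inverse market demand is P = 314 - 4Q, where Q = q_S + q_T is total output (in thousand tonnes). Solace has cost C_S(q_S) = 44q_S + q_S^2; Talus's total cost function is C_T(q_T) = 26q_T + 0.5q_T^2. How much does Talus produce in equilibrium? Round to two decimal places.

24.32

Solace's profit: π_S = (314 - 4Q)q_S - (44q_S + q_S²). Setting ∂π_S/∂q_S = 0: 270 - 10q_S - 4(q_T) = 0.
Talus's first-order condition: 288 - 9q_T - 4(q_S) = 0.
Rearranging gives the reaction functions q_S = (270 - 4q_T)/10 and q_T = (288 - 4q_S)/9.
Substituting one into the other gives q_S = 639/37 and q_T = 900/37.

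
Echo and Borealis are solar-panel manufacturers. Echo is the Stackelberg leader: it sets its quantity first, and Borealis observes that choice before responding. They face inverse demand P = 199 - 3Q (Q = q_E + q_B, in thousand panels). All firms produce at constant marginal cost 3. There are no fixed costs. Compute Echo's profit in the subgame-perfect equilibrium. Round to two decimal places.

1600.67

Solve by backward induction. Given q_E, the follower Borealis maximises π_B = (199 - 3q_E - 3q_B)q_B - 3q_B.
Setting the follower's marginal profit to zero, 196 - 3q_E - 6q_B = 0, i.e. q_B = (196 - 3q_E)/6.
The leader anticipates this reaction. Substituting into P = 199 - 3Q gives P = 101 - (3/2)q_E, so π_E = (101 - (3/2)q_E)q_E - 3q_E.
Maximising: ∂π_E/∂q_E = 98 - 3q_E = 0, giving q_E = 98/3.
Then q_B = (196 - 3·(98/3))/6 = 49/3.
Price P = 199 - 3·49 = 52.
Echo's profit: (52 - 3)·(98/3) = 1600.6667.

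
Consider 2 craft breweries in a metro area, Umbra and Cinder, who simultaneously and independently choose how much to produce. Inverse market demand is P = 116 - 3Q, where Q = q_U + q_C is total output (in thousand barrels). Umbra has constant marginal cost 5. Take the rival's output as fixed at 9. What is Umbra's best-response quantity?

With the rival's output fixed at 9, Umbra's profit is π_U = (116 - 3·9 - 3q_U)q_U - (5q_U) = (89 - 3q_U)q_U - (5q_U).
∂π_U/∂q_U = 84 - 6q_U = 0, so q_U = 14.

14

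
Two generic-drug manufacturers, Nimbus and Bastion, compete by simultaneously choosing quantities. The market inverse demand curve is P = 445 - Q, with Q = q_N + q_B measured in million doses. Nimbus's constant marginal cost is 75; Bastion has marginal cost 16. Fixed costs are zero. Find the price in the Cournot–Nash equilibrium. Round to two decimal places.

Nimbus's profit: π_N = (445 - Q)q_N - (75q_N). Setting ∂π_N/∂q_N = 0: 370 - 2q_N - (q_B) = 0.
Bastion's profit: π_B = (445 - Q)q_B - (16q_B). Setting ∂π_B/∂q_B = 0: 429 - 2q_B - (q_N) = 0.
Rearranging gives the reaction functions q_N = (370 - q_B)/2 and q_B = (429 - q_N)/2.
Substituting one into the other gives q_N = 311/3 and q_B = 488/3.
Total output Q = 799/3, so price P = 445 - 799/3 = 536/3.

178.67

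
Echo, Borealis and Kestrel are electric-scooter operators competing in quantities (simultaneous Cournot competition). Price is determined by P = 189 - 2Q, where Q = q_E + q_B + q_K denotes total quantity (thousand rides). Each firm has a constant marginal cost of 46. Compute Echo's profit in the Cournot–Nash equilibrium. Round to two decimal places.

639.03

A representative firm's profit is π_i = q_i(189 - 2Q) - 46q_i.
First-order condition (treating rivals' output as given): 143 - 4q_i - 2·Σ_{j≠i} q_j = 0.
With identical firms every q_j equals q_i, so Σ_{j≠i} q_j = 2q_i and 143 = 8q_i, giving q_i = 143/8.
Price P = 189 - 2·(429/8) = 327/4.
Echo's profit: (327/4 - 46)·(143/8) = 639.0313.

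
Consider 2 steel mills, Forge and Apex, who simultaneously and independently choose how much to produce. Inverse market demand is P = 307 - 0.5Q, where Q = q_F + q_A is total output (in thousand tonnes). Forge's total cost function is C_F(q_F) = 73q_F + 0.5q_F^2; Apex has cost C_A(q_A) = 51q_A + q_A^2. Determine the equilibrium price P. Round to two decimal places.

Forge's profit: π_F = (307 - 0.5Q)q_F - (73q_F + (1/2)q_F²). Setting ∂π_F/∂q_F = 0: 234 - 2q_F - (1/2)(q_A) = 0.
Apex's profit: π_A = (307 - 0.5Q)q_A - (51q_A + q_A²). Setting ∂π_A/∂q_A = 0: 256 - 3q_A - (1/2)(q_F) = 0.
Rearranging gives the reaction functions q_F = (234 - (1/2)q_A)/2 and q_A = (256 - (1/2)q_F)/3.
Solving the pair: q_F = 99.8261, q_A = 1580/23.
Total output Q = 168.5217, so price P = 307 - (1/2)·168.5217 = 222.7391.

222.74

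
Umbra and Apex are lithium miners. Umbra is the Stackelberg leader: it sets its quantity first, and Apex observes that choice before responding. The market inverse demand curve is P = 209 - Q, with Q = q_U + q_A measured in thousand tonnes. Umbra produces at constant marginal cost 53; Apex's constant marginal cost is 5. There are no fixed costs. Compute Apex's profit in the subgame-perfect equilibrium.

The follower Apex best-responds to any q_U: π_A = (209 - Q)q_A - 5q_A.
∂π_A/∂q_A = 204 - q_U - 2q_A = 0 gives the reaction function q_A = (204 - q_U)/2.
Umbra substitutes q_A(q_U) into its own profit: π_U = q_U(209 - q_U - (204 - q_U)/2) - 53q_U = (107 - (1/2)q_U)q_U - 53q_U.
Leader FOC: 54 - q_U = 0, so q_U = 54.
Then q_A = (204 - 54)/2 = 75.
Price P = 209 - 129 = 80.
Apex's profit: (80 - 5)·75 = 5625.

5625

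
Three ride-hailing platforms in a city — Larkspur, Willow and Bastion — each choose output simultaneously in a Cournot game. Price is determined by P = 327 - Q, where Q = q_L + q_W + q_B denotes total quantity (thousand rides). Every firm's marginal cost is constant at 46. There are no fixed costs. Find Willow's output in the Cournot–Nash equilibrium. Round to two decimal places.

Each firm earns π_i = (327 - Q)q_i - 46q_i.
Setting ∂π_i/∂q_i = 0 with rivals' quantities fixed: 281 - 2q_i - Σ_{j≠i} q_j = 0.
With identical firms every q_j equals q_i, so Σ_{j≠i} q_j = 2q_i and 281 = 4q_i, giving q_i = 281/4.

70.25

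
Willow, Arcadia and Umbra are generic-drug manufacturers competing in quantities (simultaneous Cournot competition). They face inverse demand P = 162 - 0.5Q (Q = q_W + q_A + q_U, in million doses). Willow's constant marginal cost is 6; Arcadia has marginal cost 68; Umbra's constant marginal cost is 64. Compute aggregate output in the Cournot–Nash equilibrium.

Willow's profit: π_W = (162 - 0.5Q)q_W - (6q_W). Setting ∂π_W/∂q_W = 0: 156 - q_W - (1/2)(q_A + q_U) = 0.
Arcadia's first-order condition: 94 - q_A - (1/2)(q_W + q_U) = 0.
Umbra's first-order condition: 98 - q_U - (1/2)(q_W + q_A) = 0.
Adding the 3 conditions: 348 − Q − Q = 0, i.e. Q = 174.
Back-substituting: q_W = (156 − 87)/(1/2) = 138, q_A = (94 − 87)/(1/2) = 14, q_U = (98 − 87)/(1/2) = 22.
Total output Q = 138 + 14 + 22 = 174.

174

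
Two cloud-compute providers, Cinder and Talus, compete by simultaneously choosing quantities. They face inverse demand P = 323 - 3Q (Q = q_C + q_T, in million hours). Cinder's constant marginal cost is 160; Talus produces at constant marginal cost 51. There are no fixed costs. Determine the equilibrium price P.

Cinder's profit: π_C = (323 - 3Q)q_C - (160q_C). Setting ∂π_C/∂q_C = 0: 163 - 6q_C - 3(q_T) = 0.
Talus's profit: π_T = (323 - 3Q)q_T - (51q_T). Setting ∂π_T/∂q_T = 0: 272 - 6q_T - 3(q_C) = 0.
Rearranging gives the reaction functions q_C = (163 - 3q_T)/6 and q_T = (272 - 3q_C)/6.
Substituting one into the other gives q_C = 6 and q_T = 127/3.
Total output Q = 145/3, so price P = 323 - 3·(145/3) = 178.

178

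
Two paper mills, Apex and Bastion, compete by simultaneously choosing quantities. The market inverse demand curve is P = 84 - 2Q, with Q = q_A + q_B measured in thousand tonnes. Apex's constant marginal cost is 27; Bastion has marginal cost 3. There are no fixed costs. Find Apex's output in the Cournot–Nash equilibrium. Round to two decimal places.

5.50

Apex's profit: π_A = (84 - 2Q)q_A - (27q_A). Setting ∂π_A/∂q_A = 0: 57 - 4q_A - 2(q_B) = 0.
Bastion's profit: π_B = (84 - 2Q)q_B - (3q_B). Setting ∂π_B/∂q_B = 0: 81 - 4q_B - 2(q_A) = 0.
So q_A = (57 - 2q_B)/4 and q_B = (81 - 2q_A)/4.
Solving the pair: q_A = 11/2, q_B = 35/2.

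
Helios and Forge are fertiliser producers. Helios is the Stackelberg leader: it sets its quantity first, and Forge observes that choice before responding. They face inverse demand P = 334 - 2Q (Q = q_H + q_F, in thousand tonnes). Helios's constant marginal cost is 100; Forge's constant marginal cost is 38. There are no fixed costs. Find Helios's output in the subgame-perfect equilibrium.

43

The follower Forge best-responds to any q_H: π_F = (334 - 2Q)q_F - 38q_F.
Setting the follower's marginal profit to zero, 296 - 2q_H - 4q_F = 0, i.e. q_F = (296 - 2q_H)/4.
The leader anticipates this reaction. Substituting into P = 334 - 2Q gives P = 186 - q_H, so π_H = (186 - q_H)q_H - 100q_H.
Leader FOC: 86 - 2q_H = 0, so q_H = 43.
Then q_F = (296 - 2·43)/4 = 105/2.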